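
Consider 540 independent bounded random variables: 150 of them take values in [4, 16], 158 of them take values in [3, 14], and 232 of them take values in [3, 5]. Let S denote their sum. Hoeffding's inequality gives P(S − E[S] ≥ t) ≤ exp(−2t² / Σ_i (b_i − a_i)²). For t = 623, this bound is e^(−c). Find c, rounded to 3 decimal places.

18.639

Σ(b_i − a_i)² = 150·12² + 158·11² + 232·2² = 41646.
c = 2t² / 41646 = 2·623² / 41646 = 18.6394.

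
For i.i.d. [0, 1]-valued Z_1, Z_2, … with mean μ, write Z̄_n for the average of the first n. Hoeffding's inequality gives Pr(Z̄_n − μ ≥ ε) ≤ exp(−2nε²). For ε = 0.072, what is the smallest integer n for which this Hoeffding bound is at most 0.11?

213

Require exp(−2nε²) ≤ 0.11, i.e. 2nε² ≥ ln(1/0.11) = 2.207275.
So n ≥ 2.207275 / (2·0.072²) = 212.893.
The smallest integer n is 213.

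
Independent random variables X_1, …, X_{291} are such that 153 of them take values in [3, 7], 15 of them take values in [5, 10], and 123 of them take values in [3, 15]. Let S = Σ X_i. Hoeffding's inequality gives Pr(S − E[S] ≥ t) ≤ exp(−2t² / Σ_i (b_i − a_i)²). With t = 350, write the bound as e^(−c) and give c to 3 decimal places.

Σ(b_i − a_i)² = 153·4² + 15·5² + 123·12² = 20535.
c = 2t² / 20535 = 2·350² / 20535 = 11.9308.

11.931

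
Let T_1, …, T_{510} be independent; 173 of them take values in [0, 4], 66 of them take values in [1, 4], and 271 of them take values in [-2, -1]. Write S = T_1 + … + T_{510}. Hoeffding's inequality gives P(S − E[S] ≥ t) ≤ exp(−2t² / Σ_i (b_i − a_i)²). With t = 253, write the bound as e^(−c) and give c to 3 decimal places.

Σ(b_i − a_i)² = 173·4² + 66·3² + 271·1² = 3633.
c = 2t² / 3633 = 2·253² / 3633 = 35.2375.

35.238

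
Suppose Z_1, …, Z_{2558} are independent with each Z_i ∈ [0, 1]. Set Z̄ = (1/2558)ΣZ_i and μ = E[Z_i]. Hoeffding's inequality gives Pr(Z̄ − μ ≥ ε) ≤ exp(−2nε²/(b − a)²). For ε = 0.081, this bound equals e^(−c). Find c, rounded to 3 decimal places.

c = 2nε²/(b − a)² = 2·2558·0.081² / 1² = 33.5661.

33.566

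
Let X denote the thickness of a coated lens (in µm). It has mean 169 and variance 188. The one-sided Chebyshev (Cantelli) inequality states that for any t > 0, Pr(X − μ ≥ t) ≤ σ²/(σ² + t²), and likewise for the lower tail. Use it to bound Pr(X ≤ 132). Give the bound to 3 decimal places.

0.121

Here σ² = 188 and t = 37, so σ² + t² = 1557.
Cantelli's bound: 188/1557 = 0.1207.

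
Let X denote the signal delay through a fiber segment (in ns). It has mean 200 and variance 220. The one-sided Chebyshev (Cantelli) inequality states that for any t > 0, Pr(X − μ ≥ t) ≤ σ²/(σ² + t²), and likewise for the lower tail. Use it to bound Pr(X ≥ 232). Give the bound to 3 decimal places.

Here σ² = 220 and t = 32, so σ² + t² = 1244.
Cantelli's bound: 220/1244 = 0.1768.

0.177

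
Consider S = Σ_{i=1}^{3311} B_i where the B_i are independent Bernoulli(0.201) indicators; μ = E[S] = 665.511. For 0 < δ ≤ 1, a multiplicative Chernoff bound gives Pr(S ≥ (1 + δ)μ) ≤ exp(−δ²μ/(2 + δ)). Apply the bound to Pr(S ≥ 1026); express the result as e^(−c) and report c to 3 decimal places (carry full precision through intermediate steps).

Write 1026 = (1 + δ)μ, so δ = 1026/665.511 − 1 = 0.5416725…
Then the exponent is δ²μ/(2 + δ) = (1026 − μ)² / (μ·(2 + δ)) = 76.826174.

76.826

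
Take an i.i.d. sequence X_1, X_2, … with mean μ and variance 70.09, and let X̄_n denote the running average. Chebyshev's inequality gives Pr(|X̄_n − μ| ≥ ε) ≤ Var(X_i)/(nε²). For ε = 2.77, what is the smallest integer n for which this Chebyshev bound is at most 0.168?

55

Require 70.09/(n·2.77²) ≤ 0.168, i.e. n ≥ 70.09/(0.168·2.77²) = 54.373.
The smallest integer n is 55.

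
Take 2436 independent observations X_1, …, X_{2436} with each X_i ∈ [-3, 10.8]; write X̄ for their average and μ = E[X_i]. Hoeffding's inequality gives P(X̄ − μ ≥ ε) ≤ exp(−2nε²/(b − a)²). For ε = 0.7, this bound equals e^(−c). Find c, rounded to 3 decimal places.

12.536

c = 2nε²/(b − a)² = 2·2436·0.7² / 13.8² = 12.5356.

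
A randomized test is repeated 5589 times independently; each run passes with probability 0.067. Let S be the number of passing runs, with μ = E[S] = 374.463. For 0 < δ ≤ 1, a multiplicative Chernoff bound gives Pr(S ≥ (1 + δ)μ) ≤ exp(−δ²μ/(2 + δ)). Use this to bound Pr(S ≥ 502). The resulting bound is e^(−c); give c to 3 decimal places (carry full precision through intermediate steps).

18.558

Write 502 = (1 + δ)μ, so δ = 502/374.463 − 1 = 0.3405864…
Then the exponent is δ²μ/(2 + δ) = (502 − μ)² / (μ·(2 + δ)) = 18.558326.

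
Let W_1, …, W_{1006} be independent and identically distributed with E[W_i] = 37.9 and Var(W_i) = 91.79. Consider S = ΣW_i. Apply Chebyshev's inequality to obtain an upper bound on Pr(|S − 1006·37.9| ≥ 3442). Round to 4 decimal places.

0.0078

Var(S) = n·Var(W_i) = 1006·91.79 = 92340.74.
Chebyshev: Pr(|S − 1006·37.9| ≥ 3442) ≤ Var(S)/3442² = 92340.74/11847364 = 0.0078.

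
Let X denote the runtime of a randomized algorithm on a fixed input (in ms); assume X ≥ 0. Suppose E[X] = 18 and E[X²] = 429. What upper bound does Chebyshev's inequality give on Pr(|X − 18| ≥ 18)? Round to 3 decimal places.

Var(X) = E[X²] − (E[X])² = 429 − 324 = 105.
Chebyshev's inequality: Pr(|X − μ| ≥ t) ≤ Var(X)/t² = 105/324 = 0.3241.

0.324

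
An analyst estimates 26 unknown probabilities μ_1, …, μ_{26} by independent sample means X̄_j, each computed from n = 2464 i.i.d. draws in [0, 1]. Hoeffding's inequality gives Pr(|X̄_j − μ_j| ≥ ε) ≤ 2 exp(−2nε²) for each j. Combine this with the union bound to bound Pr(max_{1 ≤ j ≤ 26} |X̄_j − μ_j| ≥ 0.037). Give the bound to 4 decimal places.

Per-experiment Hoeffding bound: 2·exp(−2·2464·0.037²) = 2·exp(−6.74643) = 0.0023501.
Union bound over 26 events: 26·0.0023501 = 0.06110.

0.0611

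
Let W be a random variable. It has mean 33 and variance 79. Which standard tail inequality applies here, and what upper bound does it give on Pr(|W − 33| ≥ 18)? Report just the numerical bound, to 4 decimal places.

Mean and variance are known, so Chebyshev's inequality applies.
Chebyshev: Pr(|W − μ| ≥ t) ≤ Var(W)/t².
Bound = 79 / 324 = 0.2438.

0.2438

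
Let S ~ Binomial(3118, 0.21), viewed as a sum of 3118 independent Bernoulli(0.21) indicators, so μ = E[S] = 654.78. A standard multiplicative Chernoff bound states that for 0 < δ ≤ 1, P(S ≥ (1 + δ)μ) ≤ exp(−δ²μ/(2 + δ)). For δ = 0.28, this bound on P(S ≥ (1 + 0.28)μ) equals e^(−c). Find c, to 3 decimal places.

22.515

c = δ²μ/(2 + δ) = 0.28²·654.78/(2 + 0.28) = 22.5152.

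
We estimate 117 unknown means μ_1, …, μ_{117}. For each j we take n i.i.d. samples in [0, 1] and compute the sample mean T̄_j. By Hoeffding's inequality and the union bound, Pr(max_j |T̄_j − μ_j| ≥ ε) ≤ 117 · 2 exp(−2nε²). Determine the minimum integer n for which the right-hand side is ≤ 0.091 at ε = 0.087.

Need 2·117·exp(−2nε²) ≤ 0.091, i.e. exp(−2nε²) ≤ 0.091/234.
So 2nε² ≥ ln(234/0.091) = 7.852217.
Hence n ≥ 7.852217/(2·0.087²) = 518.709.
The smallest integer n is 519.

519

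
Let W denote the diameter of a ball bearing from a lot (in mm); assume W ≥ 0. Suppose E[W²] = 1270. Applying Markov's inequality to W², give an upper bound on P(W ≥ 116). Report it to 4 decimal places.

Since W ≥ 0, the event {W ≥ 116} is the same as {W² ≥ 13456}.
Markov's inequality applied to W² gives P(W² ≥ 13456) ≤ E[W²]/13456 = 1270/13456 = 0.0944.

0.0944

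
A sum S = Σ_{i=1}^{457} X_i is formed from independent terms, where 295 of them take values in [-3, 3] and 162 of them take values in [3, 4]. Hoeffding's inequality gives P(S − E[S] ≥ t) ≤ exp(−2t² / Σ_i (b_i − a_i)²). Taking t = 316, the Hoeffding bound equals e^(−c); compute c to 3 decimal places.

Σ(b_i − a_i)² = 295·6² + 162·1² = 10782.
c = 2t² / 10782 = 2·316² / 10782 = 18.5227.

18.523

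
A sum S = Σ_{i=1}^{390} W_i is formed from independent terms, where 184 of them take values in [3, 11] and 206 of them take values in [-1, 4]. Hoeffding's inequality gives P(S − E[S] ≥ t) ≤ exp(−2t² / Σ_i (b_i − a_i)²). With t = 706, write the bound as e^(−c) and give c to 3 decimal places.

58.896

Σ(b_i − a_i)² = 184·8² + 206·5² = 16926.
c = 2t² / 16926 = 2·706² / 16926 = 58.8959.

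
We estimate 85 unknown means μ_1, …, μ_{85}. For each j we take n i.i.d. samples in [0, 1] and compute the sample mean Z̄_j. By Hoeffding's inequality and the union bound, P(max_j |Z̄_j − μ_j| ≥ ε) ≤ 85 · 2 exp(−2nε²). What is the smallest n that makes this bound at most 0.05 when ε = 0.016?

Need 2·85·exp(−2nε²) ≤ 0.05, i.e. exp(−2nε²) ≤ 0.05/170.
So 2nε² ≥ ln(170/0.05) = 8.131531.
Hence n ≥ 8.131531/(2·0.016²) = 15881.896.
The smallest integer n is 15882.

15882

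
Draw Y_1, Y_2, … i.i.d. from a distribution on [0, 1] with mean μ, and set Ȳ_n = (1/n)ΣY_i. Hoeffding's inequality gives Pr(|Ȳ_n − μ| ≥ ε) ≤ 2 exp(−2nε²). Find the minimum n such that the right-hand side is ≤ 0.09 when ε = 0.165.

Require 2·exp(−2nε²) ≤ 0.09, i.e. 2nε² ≥ ln(2/0.09) = 3.101093.
So n ≥ 3.101093 / (2·0.165²) = 56.953.
The smallest integer n is 57.

57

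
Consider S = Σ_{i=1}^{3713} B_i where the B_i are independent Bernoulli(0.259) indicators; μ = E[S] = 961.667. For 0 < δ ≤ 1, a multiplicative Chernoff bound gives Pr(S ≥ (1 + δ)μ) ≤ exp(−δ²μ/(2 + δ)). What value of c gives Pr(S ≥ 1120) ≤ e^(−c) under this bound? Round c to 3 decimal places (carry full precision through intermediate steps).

12.043

Write 1120 = (1 + δ)μ, so δ = 1120/961.667 − 1 = 0.1646443…
Then the exponent is δ²μ/(2 + δ) = (1120 − μ)² / (μ·(2 + δ)) = 12.042915.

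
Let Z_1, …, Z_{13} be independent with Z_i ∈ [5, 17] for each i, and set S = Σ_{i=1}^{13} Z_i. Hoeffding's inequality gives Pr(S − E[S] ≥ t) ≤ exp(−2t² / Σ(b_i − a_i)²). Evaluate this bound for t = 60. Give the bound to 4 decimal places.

0.0214

Σ(b_i − a_i)² = 13·(12)² = 1872.
Exponent = 2·60²/1872 = 3.8462.
Bound = exp(−3.8462) = 0.02136.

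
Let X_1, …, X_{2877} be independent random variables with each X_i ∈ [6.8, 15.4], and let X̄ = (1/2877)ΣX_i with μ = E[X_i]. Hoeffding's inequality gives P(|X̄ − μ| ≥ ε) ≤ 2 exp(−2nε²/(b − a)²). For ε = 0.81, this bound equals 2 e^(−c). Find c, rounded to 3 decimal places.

51.044

c = 2nε²/(b − a)² = 2·2877·0.81² / 8.6² = 51.0438.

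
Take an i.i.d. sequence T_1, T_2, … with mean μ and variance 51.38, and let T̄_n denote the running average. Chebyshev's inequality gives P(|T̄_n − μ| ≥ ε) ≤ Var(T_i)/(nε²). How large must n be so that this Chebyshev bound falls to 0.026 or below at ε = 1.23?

Require 51.38/(n·1.23²) ≤ 0.026, i.e. n ≥ 51.38/(0.026·1.23²) = 1306.203.
The smallest integer n is 1307.

1307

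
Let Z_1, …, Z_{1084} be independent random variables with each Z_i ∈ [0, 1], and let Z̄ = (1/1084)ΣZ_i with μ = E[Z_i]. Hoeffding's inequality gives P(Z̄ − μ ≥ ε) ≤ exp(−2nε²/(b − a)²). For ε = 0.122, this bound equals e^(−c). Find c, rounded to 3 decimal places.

32.269

c = 2nε²/(b − a)² = 2·1084·0.122² / 1² = 32.2685.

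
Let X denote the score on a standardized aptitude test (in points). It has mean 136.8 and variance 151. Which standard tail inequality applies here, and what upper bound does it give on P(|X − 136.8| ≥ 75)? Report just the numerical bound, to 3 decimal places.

0.027

Mean and variance are known, so Chebyshev's inequality applies.
Chebyshev: P(|X − μ| ≥ t) ≤ Var(X)/t².
Bound = 151 / 5625 = 0.0268.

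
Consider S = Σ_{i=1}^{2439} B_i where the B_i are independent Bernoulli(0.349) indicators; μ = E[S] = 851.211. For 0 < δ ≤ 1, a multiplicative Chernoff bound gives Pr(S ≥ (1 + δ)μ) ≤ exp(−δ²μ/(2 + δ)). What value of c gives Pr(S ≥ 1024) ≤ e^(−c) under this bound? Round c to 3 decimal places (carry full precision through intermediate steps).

15.921

Write 1024 = (1 + δ)μ, so δ = 1024/851.211 − 1 = 0.202992…
Then the exponent is δ²μ/(2 + δ) = (1024 − μ)² / (μ·(2 + δ)) = 15.921429.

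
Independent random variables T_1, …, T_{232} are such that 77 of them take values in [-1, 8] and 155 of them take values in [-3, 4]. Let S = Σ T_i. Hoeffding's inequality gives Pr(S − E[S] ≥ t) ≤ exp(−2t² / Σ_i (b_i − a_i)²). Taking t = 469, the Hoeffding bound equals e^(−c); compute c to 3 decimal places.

Σ(b_i − a_i)² = 77·9² + 155·7² = 13832.
c = 2t² / 13832 = 2·469² / 13832 = 31.8047.

31.805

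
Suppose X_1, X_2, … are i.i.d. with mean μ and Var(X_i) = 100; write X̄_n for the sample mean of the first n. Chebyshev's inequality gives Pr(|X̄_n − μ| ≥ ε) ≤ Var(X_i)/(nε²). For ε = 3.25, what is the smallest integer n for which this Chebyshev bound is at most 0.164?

Require 100/(n·3.25²) ≤ 0.164, i.e. n ≥ 100/(0.164·3.25²) = 57.728.
The smallest integer n is 58.

58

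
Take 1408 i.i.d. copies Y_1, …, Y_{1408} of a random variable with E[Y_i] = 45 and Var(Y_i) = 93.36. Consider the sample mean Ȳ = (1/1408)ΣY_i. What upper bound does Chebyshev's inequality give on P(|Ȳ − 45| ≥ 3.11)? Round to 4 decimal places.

Var(Ȳ) = Var(Y_i)/n = 93.36/1408 = 0.066307.
Chebyshev: P(|Ȳ − 45| ≥ 3.11) ≤ Var(Ȳ)/(3.11)² = 93.36/(1408·3.11²) = 0.0069.

0.0069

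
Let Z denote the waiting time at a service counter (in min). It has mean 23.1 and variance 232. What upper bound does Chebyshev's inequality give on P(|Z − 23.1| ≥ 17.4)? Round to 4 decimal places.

Chebyshev: P(|Z − μ| ≥ t) ≤ Var(Z)/t².
Bound = 232 / 302.76 = 0.7663.

0.7663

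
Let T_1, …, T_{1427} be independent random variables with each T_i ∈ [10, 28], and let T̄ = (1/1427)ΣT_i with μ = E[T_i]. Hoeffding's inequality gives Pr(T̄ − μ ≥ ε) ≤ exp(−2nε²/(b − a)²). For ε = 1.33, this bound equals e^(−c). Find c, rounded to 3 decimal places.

c = 2nε²/(b − a)² = 2·1427·1.33² / 18² = 15.5816.

15.582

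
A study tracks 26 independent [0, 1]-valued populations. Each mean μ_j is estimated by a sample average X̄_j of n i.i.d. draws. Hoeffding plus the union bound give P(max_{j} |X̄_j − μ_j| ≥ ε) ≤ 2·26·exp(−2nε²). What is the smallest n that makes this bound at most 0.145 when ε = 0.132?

169

Need 2·26·exp(−2nε²) ≤ 0.145, i.e. exp(−2nε²) ≤ 0.145/52.
So 2nε² ≥ ln(52/0.145) = 5.882265.
Hence n ≥ 5.882265/(2·0.132²) = 168.798.
The smallest integer n is 169.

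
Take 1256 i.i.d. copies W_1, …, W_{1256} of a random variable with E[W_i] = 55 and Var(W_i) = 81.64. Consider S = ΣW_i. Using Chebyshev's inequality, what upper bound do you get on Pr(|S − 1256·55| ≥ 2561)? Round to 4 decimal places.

0.0156

Var(S) = n·Var(W_i) = 1256·81.64 = 102539.84.
Chebyshev: Pr(|S − 1256·55| ≥ 2561) ≤ Var(S)/2561² = 102539.84/6558721 = 0.0156.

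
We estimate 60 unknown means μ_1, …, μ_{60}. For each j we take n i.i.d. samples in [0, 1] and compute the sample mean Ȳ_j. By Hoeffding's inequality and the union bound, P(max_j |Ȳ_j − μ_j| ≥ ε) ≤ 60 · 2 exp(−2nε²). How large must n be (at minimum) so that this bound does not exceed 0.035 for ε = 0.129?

Need 2·60·exp(−2nε²) ≤ 0.035, i.e. exp(−2nε²) ≤ 0.035/120.
So 2nε² ≥ ln(120/0.035) = 8.139899.
Hence n ≥ 8.139899/(2·0.129²) = 244.574.
The smallest integer n is 245.

245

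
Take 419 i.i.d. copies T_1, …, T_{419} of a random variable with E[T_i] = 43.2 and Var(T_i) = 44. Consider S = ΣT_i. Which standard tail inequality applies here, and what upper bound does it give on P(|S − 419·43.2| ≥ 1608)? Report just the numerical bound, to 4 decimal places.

0.0071

With mean and variance of each term known, Chebyshev's inequality bounds the deviation of the sum (or sample mean).
Var(S) = n·Var(T_i) = 419·44 = 18436.
Chebyshev: P(|S − 419·43.2| ≥ 1608) ≤ Var(S)/1608² = 18436/2585664 = 0.0071.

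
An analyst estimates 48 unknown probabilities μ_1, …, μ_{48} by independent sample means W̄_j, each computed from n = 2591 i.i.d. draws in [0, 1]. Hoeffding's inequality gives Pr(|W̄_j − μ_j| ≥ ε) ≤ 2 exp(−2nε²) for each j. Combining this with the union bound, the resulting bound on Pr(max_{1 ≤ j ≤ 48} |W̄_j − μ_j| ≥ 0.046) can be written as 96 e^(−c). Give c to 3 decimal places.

10.965

Union bound over the 48 events: Pr(max_{1 ≤ j ≤ 48} |W̄_j − μ_j| ≥ 0.046) ≤ 48·2·exp(−2nε²) = 96 exp(−2·2591·0.046²).
So c = 2·2591·0.046² = 10.9651.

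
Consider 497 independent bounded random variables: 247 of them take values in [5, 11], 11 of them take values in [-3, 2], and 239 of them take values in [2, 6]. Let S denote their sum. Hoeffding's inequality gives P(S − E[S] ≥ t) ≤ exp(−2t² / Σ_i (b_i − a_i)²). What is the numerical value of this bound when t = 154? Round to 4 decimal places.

Σ(b_i − a_i)² = 247·6² + 11·5² + 239·4² = 12991.
Exponent = 2·154² / 12991 = 3.65114.
Bound = exp(−3.65114) = 0.02596.

0.0260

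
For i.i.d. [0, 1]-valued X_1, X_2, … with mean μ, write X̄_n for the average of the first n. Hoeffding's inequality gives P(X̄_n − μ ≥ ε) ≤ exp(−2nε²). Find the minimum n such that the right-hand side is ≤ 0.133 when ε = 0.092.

Require exp(−2nε²) ≤ 0.133, i.e. 2nε² ≥ ln(1/0.133) = 2.017406.
So n ≥ 2.017406 / (2·0.092²) = 119.176.
The smallest integer n is 120.

120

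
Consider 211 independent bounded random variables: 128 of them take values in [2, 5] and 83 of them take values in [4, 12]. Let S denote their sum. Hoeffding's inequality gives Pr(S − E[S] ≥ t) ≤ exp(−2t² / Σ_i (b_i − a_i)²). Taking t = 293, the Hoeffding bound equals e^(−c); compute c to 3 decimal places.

Σ(b_i − a_i)² = 128·3² + 83·8² = 6464.
c = 2t² / 6464 = 2·293² / 6464 = 26.5622.

26.562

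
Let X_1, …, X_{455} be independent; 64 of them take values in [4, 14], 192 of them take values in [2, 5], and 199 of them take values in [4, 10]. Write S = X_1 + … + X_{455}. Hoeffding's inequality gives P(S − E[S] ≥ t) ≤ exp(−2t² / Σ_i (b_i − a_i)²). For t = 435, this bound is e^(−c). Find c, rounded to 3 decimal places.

24.748

Σ(b_i − a_i)² = 64·10² + 192·3² + 199·6² = 15292.
c = 2t² / 15292 = 2·435² / 15292 = 24.7482.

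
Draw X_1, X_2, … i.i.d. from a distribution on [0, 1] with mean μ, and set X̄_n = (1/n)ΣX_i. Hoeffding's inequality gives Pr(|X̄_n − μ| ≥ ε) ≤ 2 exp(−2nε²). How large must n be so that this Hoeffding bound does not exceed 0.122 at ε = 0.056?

Require 2·exp(−2nε²) ≤ 0.122, i.e. 2nε² ≥ ln(2/0.122) = 2.796881.
So n ≥ 2.796881 / (2·0.056²) = 445.931.
The smallest integer n is 446.

446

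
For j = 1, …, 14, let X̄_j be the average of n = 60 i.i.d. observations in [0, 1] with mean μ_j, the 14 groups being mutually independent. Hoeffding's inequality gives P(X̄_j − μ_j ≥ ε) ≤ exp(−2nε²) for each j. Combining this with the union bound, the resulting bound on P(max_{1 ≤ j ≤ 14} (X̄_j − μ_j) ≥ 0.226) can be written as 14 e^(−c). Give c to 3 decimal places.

6.129

Union bound over the 14 events: P(max_{1 ≤ j ≤ 14} (X̄_j − μ_j) ≥ 0.226) ≤ 14·exp(−2nε²) = 14 exp(−2·60·0.226²).
So c = 2·60·0.226² = 6.1291.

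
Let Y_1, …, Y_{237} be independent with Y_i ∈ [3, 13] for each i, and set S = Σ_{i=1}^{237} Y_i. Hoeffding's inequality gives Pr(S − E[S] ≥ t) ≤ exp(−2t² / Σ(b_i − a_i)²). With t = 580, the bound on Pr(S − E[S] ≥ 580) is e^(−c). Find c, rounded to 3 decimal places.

Σ(b_i − a_i)² = 237·(10)² = 23700.
c = 2t²/23700 = 2·580²/23700 = 28.3882.

28.388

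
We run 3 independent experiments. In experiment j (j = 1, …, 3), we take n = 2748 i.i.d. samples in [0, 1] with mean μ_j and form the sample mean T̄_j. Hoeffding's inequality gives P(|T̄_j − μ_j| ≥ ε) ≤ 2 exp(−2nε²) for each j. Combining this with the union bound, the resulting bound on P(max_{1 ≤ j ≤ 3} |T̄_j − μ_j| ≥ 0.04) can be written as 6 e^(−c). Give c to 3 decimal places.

8.794

Union bound over the 3 events: P(max_{1 ≤ j ≤ 3} |T̄_j − μ_j| ≥ 0.04) ≤ 3·2·exp(−2nε²) = 6 exp(−2·2748·0.04²).
So c = 2·2748·0.04² = 8.7936.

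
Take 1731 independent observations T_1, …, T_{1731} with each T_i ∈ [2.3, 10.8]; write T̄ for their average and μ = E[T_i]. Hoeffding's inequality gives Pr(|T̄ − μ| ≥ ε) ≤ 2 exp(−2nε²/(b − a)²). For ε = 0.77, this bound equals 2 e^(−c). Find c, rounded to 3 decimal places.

28.410

c = 2nε²/(b − a)² = 2·1731·0.77² / 8.5² = 28.4100.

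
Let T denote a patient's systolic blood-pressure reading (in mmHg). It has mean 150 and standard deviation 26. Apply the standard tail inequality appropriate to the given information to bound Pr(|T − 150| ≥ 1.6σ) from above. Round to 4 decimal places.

0.3906

Mean and variance are known, so Chebyshev's inequality applies.
Chebyshev: Pr(|T − μ| ≥ t) ≤ Var(T)/t².
Var(T) = σ² = 26² = 676.
t = 1.6·26 = 41.6.
Bound = 676 / 1730.56 = 0.3906.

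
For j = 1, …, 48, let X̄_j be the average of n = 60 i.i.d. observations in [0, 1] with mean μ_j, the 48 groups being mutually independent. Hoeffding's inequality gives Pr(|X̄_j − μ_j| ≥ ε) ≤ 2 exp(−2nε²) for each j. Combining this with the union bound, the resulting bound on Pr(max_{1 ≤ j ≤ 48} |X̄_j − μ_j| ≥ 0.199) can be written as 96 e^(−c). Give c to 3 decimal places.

Union bound over the 48 events: Pr(max_{1 ≤ j ≤ 48} |X̄_j − μ_j| ≥ 0.199) ≤ 48·2·exp(−2nε²) = 96 exp(−2·60·0.199²).
So c = 2·60·0.199² = 4.7521.

4.752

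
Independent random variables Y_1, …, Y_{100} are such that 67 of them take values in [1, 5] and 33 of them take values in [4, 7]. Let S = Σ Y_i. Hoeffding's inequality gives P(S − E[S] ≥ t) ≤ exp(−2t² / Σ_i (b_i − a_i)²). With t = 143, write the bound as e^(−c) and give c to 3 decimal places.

29.874

Σ(b_i − a_i)² = 67·4² + 33·3² = 1369.
c = 2t² / 1369 = 2·143² / 1369 = 29.8744.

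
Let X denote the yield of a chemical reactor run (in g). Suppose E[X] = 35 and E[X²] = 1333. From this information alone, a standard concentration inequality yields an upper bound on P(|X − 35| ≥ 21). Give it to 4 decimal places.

0.2449

The first two moments determine the variance, so Chebyshev's inequality is the sharpest standard bound available.
Var(X) = E[X²] − (E[X])² = 1333 − 1225 = 108.
Chebyshev's inequality: P(|X − μ| ≥ t) ≤ Var(X)/t² = 108/441 = 0.2449.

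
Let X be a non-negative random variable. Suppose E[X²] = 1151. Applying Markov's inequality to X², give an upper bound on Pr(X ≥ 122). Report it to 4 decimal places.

Since X ≥ 0, the event {X ≥ 122} is the same as {X² ≥ 14884}.
Markov's inequality applied to X² gives Pr(X² ≥ 14884) ≤ E[X²]/14884 = 1151/14884 = 0.0773.

0.0773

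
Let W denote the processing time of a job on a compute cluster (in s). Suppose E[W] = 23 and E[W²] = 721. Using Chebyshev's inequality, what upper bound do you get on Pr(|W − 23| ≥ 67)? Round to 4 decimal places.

0.0428

Var(W) = E[W²] − (E[W])² = 721 − 529 = 192.
Chebyshev's inequality: Pr(|W − μ| ≥ t) ≤ Var(W)/t² = 192/4489 = 0.0428.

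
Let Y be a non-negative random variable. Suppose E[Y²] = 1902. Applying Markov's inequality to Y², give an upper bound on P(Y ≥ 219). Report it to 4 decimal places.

0.0397

Since Y ≥ 0, the event {Y ≥ 219} is the same as {Y² ≥ 47961}.
Markov's inequality applied to Y² gives P(Y² ≥ 47961) ≤ E[Y²]/47961 = 1902/47961 = 0.0397.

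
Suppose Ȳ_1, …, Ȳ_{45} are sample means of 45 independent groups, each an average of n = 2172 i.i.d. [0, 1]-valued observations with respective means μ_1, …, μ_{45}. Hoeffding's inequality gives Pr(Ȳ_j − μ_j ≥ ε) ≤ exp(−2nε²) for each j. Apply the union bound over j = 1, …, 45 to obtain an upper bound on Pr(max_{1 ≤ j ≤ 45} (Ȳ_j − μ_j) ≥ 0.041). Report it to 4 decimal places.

Per-experiment Hoeffding bound: exp(−2·2172·0.041²) = exp(−7.30226) = 0.00067401.
Union bound over 45 events: 45·0.00067401 = 0.03033.

0.0303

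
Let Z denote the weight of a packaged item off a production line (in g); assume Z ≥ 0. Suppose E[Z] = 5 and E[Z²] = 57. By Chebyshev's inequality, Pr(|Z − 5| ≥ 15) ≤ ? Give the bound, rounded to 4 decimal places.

Var(Z) = E[Z²] − (E[Z])² = 57 − 25 = 32.
Chebyshev's inequality: Pr(|Z − μ| ≥ t) ≤ Var(Z)/t² = 32/225 = 0.1422.

0.1422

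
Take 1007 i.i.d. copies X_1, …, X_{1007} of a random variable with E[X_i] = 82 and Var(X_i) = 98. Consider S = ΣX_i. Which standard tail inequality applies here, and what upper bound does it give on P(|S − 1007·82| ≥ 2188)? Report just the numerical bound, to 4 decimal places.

0.0206

With mean and variance of each term known, Chebyshev's inequality bounds the deviation of the sum (or sample mean).
Var(S) = n·Var(X_i) = 1007·98 = 98686.
Chebyshev: P(|S − 1007·82| ≥ 2188) ≤ Var(S)/2188² = 98686/4787344 = 0.0206.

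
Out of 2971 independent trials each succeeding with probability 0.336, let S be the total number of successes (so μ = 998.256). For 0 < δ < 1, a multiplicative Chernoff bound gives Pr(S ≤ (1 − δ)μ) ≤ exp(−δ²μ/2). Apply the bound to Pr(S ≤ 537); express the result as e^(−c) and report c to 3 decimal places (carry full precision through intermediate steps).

106.564

Write 537 = (1 − δ)μ, so δ = 1 − 537/998.256 = 0.4620618…
Then the exponent is δ²μ/2 = (μ − 537)²/(2μ) = 106.564397.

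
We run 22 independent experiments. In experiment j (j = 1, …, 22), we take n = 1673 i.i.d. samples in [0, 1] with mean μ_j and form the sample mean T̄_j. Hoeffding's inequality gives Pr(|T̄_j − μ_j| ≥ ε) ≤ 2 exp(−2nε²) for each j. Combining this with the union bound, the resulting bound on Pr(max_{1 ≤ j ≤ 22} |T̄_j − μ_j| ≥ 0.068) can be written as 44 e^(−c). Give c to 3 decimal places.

Union bound over the 22 events: Pr(max_{1 ≤ j ≤ 22} |T̄_j − μ_j| ≥ 0.068) ≤ 22·2·exp(−2nε²) = 44 exp(−2·1673·0.068²).
So c = 2·1673·0.068² = 15.4719.

15.472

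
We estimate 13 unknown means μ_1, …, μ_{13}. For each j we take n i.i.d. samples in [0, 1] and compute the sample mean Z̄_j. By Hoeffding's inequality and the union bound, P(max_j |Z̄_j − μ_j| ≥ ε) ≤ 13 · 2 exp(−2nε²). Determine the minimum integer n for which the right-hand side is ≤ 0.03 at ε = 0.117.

248

Need 2·13·exp(−2nε²) ≤ 0.03, i.e. exp(−2nε²) ≤ 0.03/26.
So 2nε² ≥ ln(26/0.03) = 6.764654.
Hence n ≥ 6.764654/(2·0.117²) = 247.084.
The smallest integer n is 248.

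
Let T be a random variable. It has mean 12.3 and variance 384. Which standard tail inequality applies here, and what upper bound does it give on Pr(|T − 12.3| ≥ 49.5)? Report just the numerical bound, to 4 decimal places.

Mean and variance are known, so Chebyshev's inequality applies.
Chebyshev: Pr(|T − μ| ≥ t) ≤ Var(T)/t².
Bound = 384 / 2450.25 = 0.1567.

0.1567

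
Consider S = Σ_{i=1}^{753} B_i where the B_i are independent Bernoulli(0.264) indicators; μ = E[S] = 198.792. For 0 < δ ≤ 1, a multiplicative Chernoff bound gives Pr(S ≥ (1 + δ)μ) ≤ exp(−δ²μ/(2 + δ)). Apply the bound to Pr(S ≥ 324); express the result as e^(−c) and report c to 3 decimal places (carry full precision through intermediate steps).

29.987

Write 324 = (1 + δ)μ, so δ = 324/198.792 − 1 = 0.6298443…
Then the exponent is δ²μ/(2 + δ) = (324 − μ)² / (μ·(2 + δ)) = 29.987152.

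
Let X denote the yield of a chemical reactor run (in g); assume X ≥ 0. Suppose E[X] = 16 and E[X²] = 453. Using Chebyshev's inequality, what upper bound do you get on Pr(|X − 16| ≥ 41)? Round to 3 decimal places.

0.117

Var(X) = E[X²] − (E[X])² = 453 − 256 = 197.
Chebyshev's inequality: Pr(|X − μ| ≥ t) ≤ Var(X)/t² = 197/1681 = 0.1172.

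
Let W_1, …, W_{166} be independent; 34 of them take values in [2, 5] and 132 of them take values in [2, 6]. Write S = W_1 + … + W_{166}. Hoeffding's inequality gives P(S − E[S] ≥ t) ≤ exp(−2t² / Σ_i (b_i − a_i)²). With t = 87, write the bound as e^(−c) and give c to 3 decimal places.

6.261

Σ(b_i − a_i)² = 34·3² + 132·4² = 2418.
c = 2t² / 2418 = 2·87² / 2418 = 6.2605.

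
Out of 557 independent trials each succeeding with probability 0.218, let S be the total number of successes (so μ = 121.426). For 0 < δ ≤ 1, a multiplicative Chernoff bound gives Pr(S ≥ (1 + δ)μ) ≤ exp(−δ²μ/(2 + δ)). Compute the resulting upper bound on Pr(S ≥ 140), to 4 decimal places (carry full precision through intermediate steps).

0.2672

Write 140 = (1 + δ)μ, so δ = 140/121.426 − 1 = 0.1529656…
Then the exponent is δ²μ/(2 + δ) = (140 − μ)² / (μ·(2 + δ)) = 1.319660.
Bound = exp(−1.319660) = 0.26723.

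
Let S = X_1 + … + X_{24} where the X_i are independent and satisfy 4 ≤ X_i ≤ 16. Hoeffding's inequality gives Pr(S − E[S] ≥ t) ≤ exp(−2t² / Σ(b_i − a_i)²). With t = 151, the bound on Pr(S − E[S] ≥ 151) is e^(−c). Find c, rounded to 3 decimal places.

13.195

Σ(b_i − a_i)² = 24·(12)² = 3456.
c = 2t²/3456 = 2·151²/3456 = 13.1950.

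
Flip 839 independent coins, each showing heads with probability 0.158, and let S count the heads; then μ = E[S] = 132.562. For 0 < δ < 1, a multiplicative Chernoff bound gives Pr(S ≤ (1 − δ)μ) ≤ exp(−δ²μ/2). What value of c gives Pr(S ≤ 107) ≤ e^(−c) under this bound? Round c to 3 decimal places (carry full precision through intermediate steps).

2.465

Write 107 = (1 − δ)μ, so δ = 1 − 107/132.562 = 0.1928305…
Then the exponent is δ²μ/2 = (μ − 107)²/(2μ) = 2.464567.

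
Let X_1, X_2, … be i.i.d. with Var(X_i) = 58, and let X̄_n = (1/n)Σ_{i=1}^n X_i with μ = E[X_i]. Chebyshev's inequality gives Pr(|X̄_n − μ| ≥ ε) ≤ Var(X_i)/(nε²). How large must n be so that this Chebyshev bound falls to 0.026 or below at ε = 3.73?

161

Require 58/(n·3.73²) ≤ 0.026, i.e. n ≥ 58/(0.026·3.73²) = 160.338.
The smallest integer n is 161.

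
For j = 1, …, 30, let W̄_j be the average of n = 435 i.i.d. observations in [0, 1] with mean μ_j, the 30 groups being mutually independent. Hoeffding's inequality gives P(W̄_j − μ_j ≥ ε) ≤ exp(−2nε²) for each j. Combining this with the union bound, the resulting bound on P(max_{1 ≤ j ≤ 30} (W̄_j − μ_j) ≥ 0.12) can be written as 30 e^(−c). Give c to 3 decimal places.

Union bound over the 30 events: P(max_{1 ≤ j ≤ 30} (W̄_j − μ_j) ≥ 0.12) ≤ 30·exp(−2nε²) = 30 exp(−2·435·0.12²).
So c = 2·435·0.12² = 12.5280.

12.528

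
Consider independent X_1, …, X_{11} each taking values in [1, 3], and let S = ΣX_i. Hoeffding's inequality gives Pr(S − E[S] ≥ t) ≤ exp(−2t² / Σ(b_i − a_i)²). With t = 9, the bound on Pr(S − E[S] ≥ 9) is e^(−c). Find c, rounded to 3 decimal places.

3.682

Σ(b_i − a_i)² = 11·(2)² = 44.
c = 2t²/44 = 2·9²/44 = 3.6818.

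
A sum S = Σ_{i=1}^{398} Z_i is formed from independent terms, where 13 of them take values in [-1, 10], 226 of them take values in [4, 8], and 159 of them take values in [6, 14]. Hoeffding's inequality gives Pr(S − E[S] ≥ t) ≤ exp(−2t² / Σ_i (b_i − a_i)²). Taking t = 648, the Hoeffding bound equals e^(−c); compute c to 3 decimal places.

Σ(b_i − a_i)² = 13·11² + 226·4² + 159·8² = 15365.
c = 2t² / 15365 = 2·648² / 15365 = 54.6572.

54.657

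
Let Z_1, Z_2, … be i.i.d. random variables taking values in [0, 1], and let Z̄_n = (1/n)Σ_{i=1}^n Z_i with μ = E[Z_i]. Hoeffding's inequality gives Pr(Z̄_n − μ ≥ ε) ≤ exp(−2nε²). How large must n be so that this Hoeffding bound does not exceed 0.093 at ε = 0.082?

177

Require exp(−2nε²) ≤ 0.093, i.e. 2nε² ≥ ln(1/0.093) = 2.375156.
So n ≥ 2.375156 / (2·0.082²) = 176.618.
The smallest integer n is 177.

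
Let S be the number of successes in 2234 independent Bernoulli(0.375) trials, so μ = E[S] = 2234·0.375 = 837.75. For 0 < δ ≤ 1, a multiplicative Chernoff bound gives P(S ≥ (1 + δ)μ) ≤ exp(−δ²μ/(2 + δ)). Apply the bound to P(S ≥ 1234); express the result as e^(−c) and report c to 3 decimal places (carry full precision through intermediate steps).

75.788

Write 1234 = (1 + δ)μ, so δ = 1234/837.75 − 1 = 0.4729931…
Then the exponent is δ²μ/(2 + δ) = (1234 − μ)² / (μ·(2 + δ)) = 75.788132.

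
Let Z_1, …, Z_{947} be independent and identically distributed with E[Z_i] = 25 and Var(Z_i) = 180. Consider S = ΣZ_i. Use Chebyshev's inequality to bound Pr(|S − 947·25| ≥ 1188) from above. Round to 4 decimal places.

Var(S) = n·Var(Z_i) = 947·180 = 170460.
Chebyshev: Pr(|S − 947·25| ≥ 1188) ≤ Var(S)/1188² = 170460/1411344 = 0.1208.

0.1208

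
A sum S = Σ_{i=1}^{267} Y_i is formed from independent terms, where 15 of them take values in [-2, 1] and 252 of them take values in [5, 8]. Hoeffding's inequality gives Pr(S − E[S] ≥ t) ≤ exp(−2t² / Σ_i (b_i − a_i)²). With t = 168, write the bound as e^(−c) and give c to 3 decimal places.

Σ(b_i − a_i)² = 15·3² + 252·3² = 2403.
c = 2t² / 2403 = 2·168² / 2403 = 23.4906.

23.491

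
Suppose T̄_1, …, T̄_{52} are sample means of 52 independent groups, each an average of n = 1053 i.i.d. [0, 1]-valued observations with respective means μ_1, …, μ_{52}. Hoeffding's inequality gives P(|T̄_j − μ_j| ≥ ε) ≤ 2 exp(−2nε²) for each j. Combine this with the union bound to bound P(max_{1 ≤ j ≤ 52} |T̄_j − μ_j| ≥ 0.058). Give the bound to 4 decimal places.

0.0871

Per-experiment Hoeffding bound: 2·exp(−2·1053·0.058²) = 2·exp(−7.08458) = 0.0016758.
Union bound over 52 events: 52·0.0016758 = 0.08714.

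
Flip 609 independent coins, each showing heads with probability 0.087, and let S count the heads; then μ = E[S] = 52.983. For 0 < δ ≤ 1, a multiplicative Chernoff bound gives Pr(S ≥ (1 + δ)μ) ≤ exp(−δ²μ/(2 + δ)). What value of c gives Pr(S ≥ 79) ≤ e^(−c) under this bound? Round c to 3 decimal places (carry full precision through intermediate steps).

Write 79 = (1 + δ)μ, so δ = 79/52.983 − 1 = 0.4910443…
Then the exponent is δ²μ/(2 + δ) = (79 − μ)² / (μ·(2 + δ)) = 5.128572.

5.129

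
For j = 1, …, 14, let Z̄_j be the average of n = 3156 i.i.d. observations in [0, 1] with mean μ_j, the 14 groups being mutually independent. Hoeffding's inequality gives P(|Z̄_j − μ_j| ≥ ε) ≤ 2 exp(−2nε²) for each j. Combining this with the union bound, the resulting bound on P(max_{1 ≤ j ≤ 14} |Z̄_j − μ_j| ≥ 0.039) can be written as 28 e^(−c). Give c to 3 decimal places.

9.601

Union bound over the 14 events: P(max_{1 ≤ j ≤ 14} |Z̄_j − μ_j| ≥ 0.039) ≤ 14·2·exp(−2nε²) = 28 exp(−2·3156·0.039²).
So c = 2·3156·0.039² = 9.6006.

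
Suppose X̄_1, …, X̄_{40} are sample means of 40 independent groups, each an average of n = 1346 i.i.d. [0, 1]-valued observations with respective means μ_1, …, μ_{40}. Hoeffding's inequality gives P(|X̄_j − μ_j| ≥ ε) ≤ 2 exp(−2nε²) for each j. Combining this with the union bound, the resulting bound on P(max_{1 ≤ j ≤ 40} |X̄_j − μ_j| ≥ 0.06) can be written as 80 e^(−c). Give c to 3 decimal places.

9.691

Union bound over the 40 events: P(max_{1 ≤ j ≤ 40} |X̄_j − μ_j| ≥ 0.06) ≤ 40·2·exp(−2nε²) = 80 exp(−2·1346·0.06²).
So c = 2·1346·0.06² = 9.6912.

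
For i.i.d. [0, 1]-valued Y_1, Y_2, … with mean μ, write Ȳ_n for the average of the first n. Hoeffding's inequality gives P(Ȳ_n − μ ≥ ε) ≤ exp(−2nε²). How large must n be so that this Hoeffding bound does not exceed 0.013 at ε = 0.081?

Require exp(−2nε²) ≤ 0.013, i.e. 2nε² ≥ ln(1/0.013) = 4.342806.
So n ≥ 4.342806 / (2·0.081²) = 330.956.
The smallest integer n is 331.

331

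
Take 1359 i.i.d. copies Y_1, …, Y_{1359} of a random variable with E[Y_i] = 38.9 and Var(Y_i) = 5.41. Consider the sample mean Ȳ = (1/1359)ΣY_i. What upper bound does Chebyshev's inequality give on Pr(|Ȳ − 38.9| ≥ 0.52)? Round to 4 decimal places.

Var(Ȳ) = Var(Y_i)/n = 5.41/1359 = 0.0039809.
Chebyshev: Pr(|Ȳ − 38.9| ≥ 0.52) ≤ Var(Ȳ)/(0.52)² = 5.41/(1359·0.52²) = 0.0147.

0.0147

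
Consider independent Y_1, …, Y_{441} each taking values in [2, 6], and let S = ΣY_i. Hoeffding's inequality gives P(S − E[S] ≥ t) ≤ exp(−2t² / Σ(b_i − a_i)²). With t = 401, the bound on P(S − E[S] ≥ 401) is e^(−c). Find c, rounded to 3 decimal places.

45.579

Σ(b_i − a_i)² = 441·(4)² = 7056.
c = 2t²/7056 = 2·401²/7056 = 45.5785.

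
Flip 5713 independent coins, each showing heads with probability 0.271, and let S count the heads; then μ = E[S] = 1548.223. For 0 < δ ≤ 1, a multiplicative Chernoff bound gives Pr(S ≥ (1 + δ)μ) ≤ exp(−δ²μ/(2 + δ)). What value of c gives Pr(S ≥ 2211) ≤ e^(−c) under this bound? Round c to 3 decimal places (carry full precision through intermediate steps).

116.852

Write 2211 = (1 + δ)μ, so δ = 2211/1548.223 − 1 = 0.4280888…
Then the exponent is δ²μ/(2 + δ) = (2211 − μ)² / (μ·(2 + δ)) = 116.852166.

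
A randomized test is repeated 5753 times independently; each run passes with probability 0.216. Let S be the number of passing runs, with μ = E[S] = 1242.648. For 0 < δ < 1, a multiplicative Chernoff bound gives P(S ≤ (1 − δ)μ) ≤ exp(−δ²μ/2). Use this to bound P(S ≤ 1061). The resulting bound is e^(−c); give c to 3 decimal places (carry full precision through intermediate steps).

Write 1061 = (1 − δ)μ, so δ = 1 − 1061/1242.648 = 0.1461782…
Then the exponent is δ²μ/2 = (μ − 1061)²/(2μ) = 13.276485.

13.276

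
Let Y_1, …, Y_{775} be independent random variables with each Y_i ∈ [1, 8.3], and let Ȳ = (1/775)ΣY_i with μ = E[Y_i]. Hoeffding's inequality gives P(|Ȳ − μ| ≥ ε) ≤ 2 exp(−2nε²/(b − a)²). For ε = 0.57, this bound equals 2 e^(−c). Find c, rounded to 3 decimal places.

9.450

c = 2nε²/(b − a)² = 2·775·0.57² / 7.3² = 9.4501.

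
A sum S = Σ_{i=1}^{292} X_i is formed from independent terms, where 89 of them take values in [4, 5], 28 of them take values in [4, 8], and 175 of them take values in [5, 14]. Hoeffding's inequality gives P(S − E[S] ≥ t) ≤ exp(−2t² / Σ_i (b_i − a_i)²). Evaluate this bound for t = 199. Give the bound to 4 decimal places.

Σ(b_i − a_i)² = 89·1² + 28·4² + 175·9² = 14712.
Exponent = 2·199² / 14712 = 5.38350.
Bound = exp(−5.38350) = 0.00459.

0.0046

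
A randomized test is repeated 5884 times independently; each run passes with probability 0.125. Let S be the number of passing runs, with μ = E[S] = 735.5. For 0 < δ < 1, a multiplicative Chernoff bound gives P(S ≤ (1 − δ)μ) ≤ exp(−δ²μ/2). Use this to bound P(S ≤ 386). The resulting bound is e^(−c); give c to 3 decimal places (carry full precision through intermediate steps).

83.039

Write 386 = (1 − δ)μ, so δ = 1 − 386/735.5 = 0.4751869…
Then the exponent is δ²μ/2 = (μ − 386)²/(2μ) = 83.038919.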